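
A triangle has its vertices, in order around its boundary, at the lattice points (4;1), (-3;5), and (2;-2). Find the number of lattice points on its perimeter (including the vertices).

3

Along each edge there are gcd(|Δx|,|Δy|)+1 lattice points, so counting each shared vertex once the boundary has gcd(7,4) + gcd(5,7) + gcd(2,3) = 1+1+1 = 3.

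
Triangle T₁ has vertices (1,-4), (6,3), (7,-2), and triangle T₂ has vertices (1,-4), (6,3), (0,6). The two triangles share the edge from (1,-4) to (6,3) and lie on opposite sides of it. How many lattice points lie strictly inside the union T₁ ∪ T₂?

The union is the simple quadrilateral with vertices (1,-4), (7,-2), (6,3), (0,6) in order.
By the shoelace formula, twice the signed area is |(1·(-2) − 7·(-4)) + (7·3 − 6·(-2)) + (6·6 − 0·3) + (0·(-4) − 1·6)| = 89, so the area is 44.5.
The number of boundary lattice points is Σ gcd(|Δx|,|Δy|) = gcd(6,2) + gcd(1,5) + gcd(6,3) + gcd(1,10) = 2+1+3+1 = 7.
By Pick's theorem I = A − B/2 + 1 = 44.5 − 7/2 + 1 = 42.

42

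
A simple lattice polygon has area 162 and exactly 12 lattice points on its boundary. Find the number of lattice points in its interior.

From Pick's theorem, I = A − B/2 + 1 = 162 − 12/2 + 1 = 157.

157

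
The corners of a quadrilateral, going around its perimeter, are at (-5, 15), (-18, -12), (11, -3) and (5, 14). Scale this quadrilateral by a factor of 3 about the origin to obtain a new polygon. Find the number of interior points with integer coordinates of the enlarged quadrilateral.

By the shoelace formula, twice the signed area is |[(-5)·(-12) − (-18)·15] + [(-18)·(-3) − 11·(-12)] + [11·14 − 5·(-3)] + [5·15 − (-5)·14]| = 830, so the area is 415.
Along each edge there are gcd(|Δx|,|Δy|)+1 lattice points, so counting each shared vertex once the boundary has gcd(13,27) + gcd(29,9) + gcd(6,17) + gcd(10,1) = 1+1+1+1 = 4.
Scaling by 3 multiplies the area by 3² = 9 (so the new area is 3735) and multiplies the boundary lattice-point count by 3, giving 12.
By Pick's theorem, the interior count of the dilated polygon is 3735 − 12/2 + 1 = 3730.

3730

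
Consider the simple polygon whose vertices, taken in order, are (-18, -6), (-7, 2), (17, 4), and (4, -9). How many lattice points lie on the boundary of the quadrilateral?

Summing gcd(|Δx|,|Δy|) over the edges gives the boundary count: gcd(11,8) + gcd(24,2) + gcd(13,13) + gcd(22,3) = 1+2+13+1 = 17.

17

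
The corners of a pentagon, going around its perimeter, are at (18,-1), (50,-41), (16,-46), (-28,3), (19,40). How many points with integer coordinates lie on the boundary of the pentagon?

Summing gcd(|Δx|,|Δy|) over the edges gives the boundary count: gcd(32,40) + gcd(34,5) + gcd(44,49) + gcd(47,37) + gcd(1,41) = 8+1+1+1+1 = 12.

12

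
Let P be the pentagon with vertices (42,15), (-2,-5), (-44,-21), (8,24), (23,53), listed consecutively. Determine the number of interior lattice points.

1615

Using the shoelace formula, 2A = |[42·(-5) − (-2)·15] + [(-2)·(-21) − (-44)·(-5)] + [(-44)·24 − 8·(-21)] + [8·53 − 23·24] + [23·15 − 42·53]| = 3255, so the area is 3255/2.
Along each edge there are gcd(|Δx|,|Δy|)+1 lattice points, so counting each shared vertex once the boundary has gcd(44,20) + gcd(42,16) + gcd(52,45) + gcd(15,29) + gcd(19,38) = 4+2+1+1+19 = 27.
By Pick's theorem A = I + B/2 − 1, so I = 3255/2 − 27/2 + 1 = 1615.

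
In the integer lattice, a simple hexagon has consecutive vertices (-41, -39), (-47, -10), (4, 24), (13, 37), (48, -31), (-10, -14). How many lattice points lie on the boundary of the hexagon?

22

The number of boundary lattice points is Σ gcd(|Δx|,|Δy|) = gcd(6,29) + gcd(51,34) + gcd(9,13) + gcd(35,68) + gcd(58,17) + gcd(31,25) = 1+17+1+1+1+1 = 22.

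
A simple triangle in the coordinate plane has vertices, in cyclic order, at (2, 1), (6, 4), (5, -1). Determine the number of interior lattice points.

8

Using the shoelace formula, 2A = |[2·4 − 6·1] + [6·(-1) − 5·4] + [5·1 − 2·(-1)]| = 17, so the area is 17/2.
Along each edge there are gcd(|Δx|,|Δy|)+1 lattice points, so counting each shared vertex once the boundary has gcd(4,3) + gcd(1,5) + gcd(3,2) = 1+1+1 = 3.
Pick's theorem gives I = A − B/2 + 1 = 17/2 − 3/2 + 1 = 8.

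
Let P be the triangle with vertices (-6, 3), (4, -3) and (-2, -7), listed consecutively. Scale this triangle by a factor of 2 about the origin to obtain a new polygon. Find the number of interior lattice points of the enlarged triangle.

147

Using the shoelace formula, 2A = |[(-6)·(-3) − 4·3] + [4·(-7) − (-2)·(-3)] + [(-2)·3 − (-6)·(-7)]| = 76, so the area is 38.
Along each edge there are gcd(|Δx|,|Δy|)+1 lattice points, so counting each shared vertex once the boundary has gcd(10,6) + gcd(6,4) + gcd(4,10) = 2+2+2 = 6.
Scaling by 2 multiplies the area by 2² = 4 (so the new area is 152) and multiplies the boundary lattice-point count by 2, giving 12.
By Pick's theorem, the interior count of the dilated polygon is 152 − 12/2 + 1 = 147.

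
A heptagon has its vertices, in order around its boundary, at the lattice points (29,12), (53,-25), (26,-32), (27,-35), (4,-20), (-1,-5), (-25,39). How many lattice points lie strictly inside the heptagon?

2225

The shoelace formula gives twice the area as |(29·(-25) − 53·12) + (53·(-32) − 26·(-25)) + (26·(-35) − 27·(-32)) + (27·(-20) − 4·(-35)) + (4·(-5) − (-1)·(-20)) + ((-1)·39 − (-25)·(-5)) + ((-25)·12 − 29·39)| = 4488, so the area is 2244.
The number of boundary lattice points is Σ gcd(|Δx|,|Δy|) = gcd(24,37) + gcd(27,7) + gcd(1,3) + gcd(23,15) + gcd(5,15) + gcd(24,44) + gcd(54,27) = 1+1+1+1+5+4+27 = 40.
Pick's theorem gives I = A − B/2 + 1 = 2244 − 40/2 + 1 = 2225.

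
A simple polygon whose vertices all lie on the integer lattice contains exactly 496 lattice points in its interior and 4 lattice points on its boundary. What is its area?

Pick's theorem states A = I + B/2 − 1, so A = 496 + 4/2 − 1 = 497.

497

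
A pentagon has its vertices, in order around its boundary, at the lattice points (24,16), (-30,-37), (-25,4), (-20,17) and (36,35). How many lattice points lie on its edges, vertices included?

6

Summing gcd(|Δx|,|Δy|) over the edges gives the boundary count: gcd(54,53) + gcd(5,41) + gcd(5,13) + gcd(56,18) + gcd(12,19) = 1+1+1+2+1 = 6.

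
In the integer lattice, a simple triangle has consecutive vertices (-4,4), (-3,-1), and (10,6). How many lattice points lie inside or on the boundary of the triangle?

By the shoelace formula, twice the signed area is |[(-4)·(-1) − (-3)·4] + [(-3)·6 − 10·(-1)] + [10·4 − (-4)·6]| = 72, so the area is 36.
Summing gcd(|Δx|,|Δy|) over the edges gives the boundary count: gcd(1,5) + gcd(13,7) + gcd(14,2) = 1+1+2 = 4.
Pick's theorem gives I = A − B/2 + 1 = 36 − 4/2 + 1 = 35, so the closed region contains I + B = 35 + 4 = 39 lattice points.

39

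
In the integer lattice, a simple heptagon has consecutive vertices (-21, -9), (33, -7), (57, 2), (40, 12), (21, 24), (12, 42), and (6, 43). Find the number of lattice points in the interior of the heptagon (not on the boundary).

The shoelace formula gives twice the area as |[(-21)·(-7) − 33·(-9)] + [33·2 − 57·(-7)] + [57·12 − 40·2] + [40·24 − 21·12] + [21·42 − 12·24] + [12·43 − 6·42] + [6·(-9) − (-21)·43]| = 3928, so the area is 1964.
Summing gcd(|Δx|,|Δy|) over the edges gives the boundary count: gcd(54,2) + gcd(24,9) + gcd(17,10) + gcd(19,12) + gcd(9,18) + gcd(6,1) + gcd(27,52) = 2+3+1+1+9+1+1 = 18.
Pick's theorem gives I = A − B/2 + 1 = 1964 − 18/2 + 1 = 1956.

1956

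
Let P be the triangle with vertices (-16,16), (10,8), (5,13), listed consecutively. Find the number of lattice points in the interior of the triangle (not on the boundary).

41

Using the shoelace formula, 2A = |((-16)·8 − 10·16) + (10·13 − 5·8) + (5·16 − (-16)·13)| = 90, so the area is 45.
The number of boundary lattice points is Σ gcd(|Δx|,|Δy|) = gcd(26,8) + gcd(5,5) + gcd(21,3) = 2+5+3 = 10.
By Pick's theorem A = I + B/2 − 1, so I = 45 − 10/2 + 1 = 41.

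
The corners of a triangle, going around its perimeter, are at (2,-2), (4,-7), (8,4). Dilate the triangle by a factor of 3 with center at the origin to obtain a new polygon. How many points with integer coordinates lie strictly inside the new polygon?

178

Using the shoelace formula, 2A = |(2·(-7) − 4·(-2)) + (4·4 − 8·(-7)) + (8·(-2) − 2·4)| = 42, so the area is 21.
Summing gcd(|Δx|,|Δy|) over the edges gives the boundary count: gcd(2,5) + gcd(4,11) + gcd(6,6) = 1+1+6 = 8.
Scaling by 3 multiplies the area by 3² = 9 (so the new area is 189) and multiplies the boundary lattice-point count by 3, giving 24.
By Pick's theorem, the interior count of the dilated polygon is 189 − 24/2 + 1 = 178.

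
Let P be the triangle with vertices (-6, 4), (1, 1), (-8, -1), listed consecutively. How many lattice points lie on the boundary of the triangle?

Summing gcd(|Δx|,|Δy|) over the edges gives the boundary count: gcd(7,3) + gcd(9,2) + gcd(2,5) = 1+1+1 = 3.

3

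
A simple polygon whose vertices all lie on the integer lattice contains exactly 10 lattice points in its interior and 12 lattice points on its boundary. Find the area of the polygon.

15

By Pick's theorem, A = I + B/2 − 1 = 10 + 12/2 − 1 = 15.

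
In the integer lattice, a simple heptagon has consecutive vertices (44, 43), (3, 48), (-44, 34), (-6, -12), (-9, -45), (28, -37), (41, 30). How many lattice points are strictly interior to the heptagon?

4738

Using the shoelace formula, 2A = |[44·48 − 3·43] + [3·34 − (-44)·48] + [(-44)·(-12) − (-6)·34] + [(-6)·(-45) − (-9)·(-12)] + [(-9)·(-37) − 28·(-45)] + [28·30 − 41·(-37)] + [41·43 − 44·30]| = 9484, so the area is 4742.
The number of boundary lattice points is Σ gcd(|Δx|,|Δy|) = gcd(41,5) + gcd(47,14) + gcd(38,46) + gcd(3,33) + gcd(37,8) + gcd(13,67) + gcd(3,13) = 1+1+2+3+1+1+1 = 10.
Pick's theorem gives I = A − B/2 + 1 = 4742 − 10/2 + 1 = 4738.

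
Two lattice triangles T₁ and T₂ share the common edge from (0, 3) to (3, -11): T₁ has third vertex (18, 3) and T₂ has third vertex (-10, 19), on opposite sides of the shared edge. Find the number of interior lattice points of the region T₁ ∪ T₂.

162

The union is the simple quadrilateral with vertices (0, 3), (18, 3), (3, -11), (-10, 19) in order.
By the shoelace formula, twice the signed area is |[0·3 − 18·3] + [18·(-11) − 3·3] + [3·19 − (-10)·(-11)] + [(-10)·3 − 0·19]| = 344, so the area is 172.
Summing gcd(|Δx|,|Δy|) over the edges gives the boundary count: gcd(18,0) + gcd(15,14) + gcd(13,30) + gcd(10,16) = 18+1+1+2 = 22.
By Pick's theorem I = A − B/2 + 1 = 172 − 22/2 + 1 = 162.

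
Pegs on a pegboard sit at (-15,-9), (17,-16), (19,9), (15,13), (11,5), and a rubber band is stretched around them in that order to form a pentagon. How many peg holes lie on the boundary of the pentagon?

12

Summing gcd(|Δx|,|Δy|) over the edges gives the boundary count: gcd(32,7) + gcd(2,25) + gcd(4,4) + gcd(4,8) + gcd(26,14) = 1+1+4+4+2 = 12.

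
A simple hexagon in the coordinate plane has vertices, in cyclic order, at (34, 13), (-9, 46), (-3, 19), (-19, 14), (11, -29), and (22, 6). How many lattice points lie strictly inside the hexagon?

1572

Using the shoelace formula, 2A = |[34·46 − (-9)·13] + [(-9)·19 − (-3)·46] + [(-3)·14 − (-19)·19] + [(-19)·(-29) − 11·14] + [11·6 − 22·(-29)] + [22·13 − 34·6]| = 3150, so the area is 1575.
Along each edge there are gcd(|Δx|,|Δy|)+1 lattice points, so counting each shared vertex once the boundary has gcd(43,33) + gcd(6,27) + gcd(16,5) + gcd(30,43) + gcd(11,35) + gcd(12,7) = 1+3+1+1+1+1 = 8.
By Pick's theorem A = I + B/2 − 1, so I = 1575 − 8/2 + 1 = 1572.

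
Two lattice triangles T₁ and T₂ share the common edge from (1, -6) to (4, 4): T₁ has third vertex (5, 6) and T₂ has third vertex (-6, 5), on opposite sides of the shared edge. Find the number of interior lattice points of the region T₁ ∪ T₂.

The union is the simple quadrilateral with vertices (1, -6), (5, 6), (4, 4), (-6, 5) in order.
Using the shoelace formula, 2A = |(1·6 − 5·(-6)) + (5·4 − 4·6) + (4·5 − (-6)·4) + ((-6)·(-6) − 1·5)| = 107, so the area is 107/2.
Summing gcd(|Δx|,|Δy|) over the edges gives the boundary count: gcd(4,12) + gcd(1,2) + gcd(10,1) + gcd(7,11) = 4+1+1+1 = 7.
By Pick's theorem I = A − B/2 + 1 = 107/2 − 7/2 + 1 = 51.

51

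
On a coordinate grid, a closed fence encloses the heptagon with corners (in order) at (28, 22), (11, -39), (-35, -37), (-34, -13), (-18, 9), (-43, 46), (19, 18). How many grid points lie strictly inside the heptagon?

By the shoelace formula, twice the signed area is |(28·(-39) − 11·22) + (11·(-37) − (-35)·(-39)) + ((-35)·(-13) − (-34)·(-37)) + ((-34)·9 − (-18)·(-13)) + ((-18)·46 − (-43)·9) + ((-43)·18 − 19·46) + (19·22 − 28·18)| = 6624, so the area is 3312.
The number of boundary lattice points is Σ gcd(|Δx|,|Δy|) = gcd(17,61) + gcd(46,2) + gcd(1,24) + gcd(16,22) + gcd(25,37) + gcd(62,28) + gcd(9,4) = 1+2+1+2+1+2+1 = 10.
Pick's theorem gives I = A − B/2 + 1 = 3312 − 10/2 + 1 = 3308.

3308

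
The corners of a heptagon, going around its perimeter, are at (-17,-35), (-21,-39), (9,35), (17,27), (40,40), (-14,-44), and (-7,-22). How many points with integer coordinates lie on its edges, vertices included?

Summing gcd(|Δx|,|Δy|) over the edges gives the boundary count: gcd(4,4) + gcd(30,74) + gcd(8,8) + gcd(23,13) + gcd(54,84) + gcd(7,22) + gcd(10,13) = 4+2+8+1+6+1+1 = 23.

23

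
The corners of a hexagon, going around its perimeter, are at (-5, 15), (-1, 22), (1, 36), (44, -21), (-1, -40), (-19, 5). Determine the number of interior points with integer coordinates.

2275

Using the shoelace formula, 2A = |[(-5)·22 − (-1)·15] + [(-1)·36 − 1·22] + [1·(-21) − 44·36] + [44·(-40) − (-1)·(-21)] + [(-1)·5 − (-19)·(-40)] + [(-19)·15 − (-5)·5]| = 4564, so the area is 2282.
Along each edge there are gcd(|Δx|,|Δy|)+1 lattice points, so counting each shared vertex once the boundary has gcd(4,7) + gcd(2,14) + gcd(43,57) + gcd(45,19) + gcd(18,45) + gcd(14,10) = 1+2+1+1+9+2 = 16.
By Pick's theorem A = I + B/2 − 1, so I = 2282 − 16/2 + 1 = 2275.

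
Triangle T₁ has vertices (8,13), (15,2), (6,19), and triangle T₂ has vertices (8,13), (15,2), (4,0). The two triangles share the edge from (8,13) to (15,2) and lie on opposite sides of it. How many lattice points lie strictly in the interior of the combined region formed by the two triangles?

The union is the simple quadrilateral with vertices (8,13), (6,19), (15,2), (4,0) in order.
The shoelace formula gives twice the area as |[8·19 − 6·13] + [6·2 − 15·19] + [15·0 − 4·2] + [4·13 − 8·0]| = 155, so the area is 77.5.
Along each edge there are gcd(|Δx|,|Δy|)+1 lattice points, so counting each shared vertex once the boundary has gcd(2,6) + gcd(9,17) + gcd(11,2) + gcd(4,13) = 2+1+1+1 = 5.
By Pick's theorem I = A − B/2 + 1 = 77.5 − 5/2 + 1 = 76.

76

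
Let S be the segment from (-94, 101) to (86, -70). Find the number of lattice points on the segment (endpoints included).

10

The number of lattice points on a segment between lattice points is gcd(|Δx|,|Δy|) + 1 = gcd(180,171) + 1 = 9 + 1 = 10.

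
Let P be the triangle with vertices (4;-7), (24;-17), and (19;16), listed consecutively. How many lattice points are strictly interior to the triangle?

The shoelace formula gives twice the area as |(4·(-17) − 24·(-7)) + (24·16 − 19·(-17)) + (19·(-7) − 4·16)| = 610, so the area is 305.
The number of boundary lattice points is Σ gcd(|Δx|,|Δy|) = gcd(20,10) + gcd(5,33) + gcd(15,23) = 10+1+1 = 12.
By Pick's theorem A = I + B/2 − 1, so I = 305 − 12/2 + 1 = 300.

300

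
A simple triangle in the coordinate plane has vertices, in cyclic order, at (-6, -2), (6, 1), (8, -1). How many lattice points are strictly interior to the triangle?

13

The shoelace formula gives twice the area as |((-6)·1 − 6·(-2)) + (6·(-1) − 8·1) + (8·(-2) − (-6)·(-1))| = 30, so the area is 15.
Along each edge there are gcd(|Δx|,|Δy|)+1 lattice points, so counting each shared vertex once the boundary has gcd(12,3) + gcd(2,2) + gcd(14,1) = 3+2+1 = 6.
By Pick's theorem A = I + B/2 − 1, so I = 15 − 6/2 + 1 = 13.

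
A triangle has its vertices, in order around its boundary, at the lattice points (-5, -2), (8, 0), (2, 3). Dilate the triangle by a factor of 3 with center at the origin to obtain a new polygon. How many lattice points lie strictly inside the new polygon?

223

By the shoelace formula, twice the signed area is |[(-5)·0 − 8·(-2)] + [8·3 − 2·0] + [2·(-2) − (-5)·3]| = 51, so the area is 25.5.
Summing gcd(|Δx|,|Δy|) over the edges gives the boundary count: gcd(13,2) + gcd(6,3) + gcd(7,5) = 1+3+1 = 5.
Scaling by 3 multiplies the area by 3² = 9 (so the new area is 459/2) and multiplies the boundary lattice-point count by 3, giving 15.
By Pick's theorem, the interior count of the dilated polygon is 459/2 − 15/2 + 1 = 223.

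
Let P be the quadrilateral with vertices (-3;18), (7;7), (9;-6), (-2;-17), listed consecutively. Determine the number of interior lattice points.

246

The shoelace formula gives twice the area as |[(-3)·7 − 7·18] + [7·(-6) − 9·7] + [9·(-17) − (-2)·(-6)] + [(-2)·18 − (-3)·(-17)]| = 504, so the area is 252.
Along each edge there are gcd(|Δx|,|Δy|)+1 lattice points, so counting each shared vertex once the boundary has gcd(10,11) + gcd(2,13) + gcd(11,11) + gcd(1,35) = 1+1+11+1 = 14.
By Pick's theorem A = I + B/2 − 1, so I = 252 − 14/2 + 1 = 246.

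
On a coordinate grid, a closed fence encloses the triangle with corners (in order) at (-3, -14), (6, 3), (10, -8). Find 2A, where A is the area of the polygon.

By the shoelace formula, twice the signed area is |[(-3)·3 − 6·(-14)] + [6·(-8) − 10·3] + [10·(-14) − (-3)·(-8)]| = 167, so the area is 167/2.

167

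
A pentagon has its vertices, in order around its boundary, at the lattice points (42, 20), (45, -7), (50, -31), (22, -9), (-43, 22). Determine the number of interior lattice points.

The shoelace formula gives twice the area as |(42·(-7) − 45·20) + (45·(-31) − 50·(-7)) + (50·(-9) − 22·(-31)) + (22·22 − (-43)·(-9)) + ((-43)·20 − 42·22)| = 3694, so the area is 1847.
The number of boundary lattice points is Σ gcd(|Δx|,|Δy|) = gcd(3,27) + gcd(5,24) + gcd(28,22) + gcd(65,31) + gcd(85,2) = 3+1+2+1+1 = 8.
Pick's theorem gives I = A − B/2 + 1 = 1847 − 8/2 + 1 = 1844.

1844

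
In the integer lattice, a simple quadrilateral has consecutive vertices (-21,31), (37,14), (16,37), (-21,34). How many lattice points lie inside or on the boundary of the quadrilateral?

Using the shoelace formula, 2A = |((-21)·14 − 37·31) + (37·37 − 16·14) + (16·34 − (-21)·37) + ((-21)·31 − (-21)·34)| = 1088, so the area is 544.
Summing gcd(|Δx|,|Δy|) over the edges gives the boundary count: gcd(58,17) + gcd(21,23) + gcd(37,3) + gcd(0,3) = 1+1+1+3 = 6.
Pick's theorem gives I = A − B/2 + 1 = 544 − 6/2 + 1 = 542, so the closed region contains I + B = 542 + 6 = 548 lattice points.

548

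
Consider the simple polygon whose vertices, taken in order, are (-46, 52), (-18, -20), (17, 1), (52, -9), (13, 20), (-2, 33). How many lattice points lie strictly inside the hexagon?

By the shoelace formula, twice the signed area is |((-46)·(-20) − (-18)·52) + ((-18)·1 − 17·(-20)) + (17·(-9) − 52·1) + (52·20 − 13·(-9)) + (13·33 − (-2)·20) + ((-2)·52 − (-46)·33)| = 5013, so the area is 2506.5.
The number of boundary lattice points is Σ gcd(|Δx|,|Δy|) = gcd(28,72) + gcd(35,21) + gcd(35,10) + gcd(39,29) + gcd(15,13) + gcd(44,19) = 4+7+5+1+1+1 = 19.
By Pick's theorem A = I + B/2 − 1, so I = 2506.5 − 19/2 + 1 = 2498.

2498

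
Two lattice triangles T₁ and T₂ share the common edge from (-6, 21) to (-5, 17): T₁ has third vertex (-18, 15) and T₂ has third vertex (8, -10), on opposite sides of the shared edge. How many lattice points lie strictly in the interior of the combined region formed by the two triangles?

The union is the simple quadrilateral with vertices (-6, 21), (-18, 15), (-5, 17), (8, -10) in order.
By the shoelace formula, twice the signed area is |[(-6)·15 − (-18)·21] + [(-18)·17 − (-5)·15] + [(-5)·(-10) − 8·17] + [8·21 − (-6)·(-10)]| = 79, so the area is 39.5.
Summing gcd(|Δx|,|Δy|) over the edges gives the boundary count: gcd(12,6) + gcd(13,2) + gcd(13,27) + gcd(14,31) = 6+1+1+1 = 9.
By Pick's theorem I = A − B/2 + 1 = 39.5 − 9/2 + 1 = 36.

36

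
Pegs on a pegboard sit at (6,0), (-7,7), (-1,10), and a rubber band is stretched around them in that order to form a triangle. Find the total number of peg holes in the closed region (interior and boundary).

Using the shoelace formula, 2A = |(6·7 − (-7)·0) + ((-7)·10 − (-1)·7) + ((-1)·0 − 6·10)| = 81, so the area is 40.5.
The number of boundary lattice points is Σ gcd(|Δx|,|Δy|) = gcd(13,7) + gcd(6,3) + gcd(7,10) = 1+3+1 = 5.
Pick's theorem gives I = A − B/2 + 1 = 40.5 − 5/2 + 1 = 39, so the closed region contains I + B = 39 + 5 = 44 lattice points.

44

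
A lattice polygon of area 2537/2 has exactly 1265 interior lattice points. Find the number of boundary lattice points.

9

Pick's theorem gives A = I + B/2 − 1, so B = 2(A − I + 1) = 2(2537/2 − 1265 + 1) = 9.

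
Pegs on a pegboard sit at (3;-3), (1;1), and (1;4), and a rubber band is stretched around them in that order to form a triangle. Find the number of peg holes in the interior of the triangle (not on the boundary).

The shoelace formula gives twice the area as |(3·1 − 1·(-3)) + (1·4 − 1·1) + (1·(-3) − 3·4)| = 6, so the area is 3.
The number of boundary lattice points is Σ gcd(|Δx|,|Δy|) = gcd(2,4) + gcd(0,3) + gcd(2,7) = 2+3+1 = 6.
Pick's theorem gives I = A − B/2 + 1 = 3 − 6/2 + 1 = 1.

1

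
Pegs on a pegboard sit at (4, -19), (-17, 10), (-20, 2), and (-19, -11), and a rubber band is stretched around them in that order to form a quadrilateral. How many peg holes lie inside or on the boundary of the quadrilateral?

276

By the shoelace formula, twice the signed area is |[4·10 − (-17)·(-19)] + [(-17)·2 − (-20)·10] + [(-20)·(-11) − (-19)·2] + [(-19)·(-19) − 4·(-11)]| = 546, so the area is 273.
Summing gcd(|Δx|,|Δy|) over the edges gives the boundary count: gcd(21,29) + gcd(3,8) + gcd(1,13) + gcd(23,8) = 1+1+1+1 = 4.
Pick's theorem gives I = A − B/2 + 1 = 273 − 4/2 + 1 = 272, so the closed region contains I + B = 272 + 4 = 276 lattice points.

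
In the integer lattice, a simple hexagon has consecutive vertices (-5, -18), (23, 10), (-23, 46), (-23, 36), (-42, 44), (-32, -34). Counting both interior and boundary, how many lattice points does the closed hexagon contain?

The shoelace formula gives twice the area as |[(-5)·10 − 23·(-18)] + [23·46 − (-23)·10] + [(-23)·36 − (-23)·46] + [(-23)·44 − (-42)·36] + [(-42)·(-34) − (-32)·44] + [(-32)·(-18) − (-5)·(-34)]| = 5624, so the area is 2812.
Along each edge there are gcd(|Δx|,|Δy|)+1 lattice points, so counting each shared vertex once the boundary has gcd(28,28) + gcd(46,36) + gcd(0,10) + gcd(19,8) + gcd(10,78) + gcd(27,16) = 28+2+10+1+2+1 = 44.
Pick's theorem gives I = A − B/2 + 1 = 2812 − 44/2 + 1 = 2791, so the closed region contains I + B = 2791 + 44 = 2835 lattice points.

2835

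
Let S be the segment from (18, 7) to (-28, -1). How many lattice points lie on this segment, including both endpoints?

3

The number of lattice points on a segment between lattice points is gcd(|Δx|,|Δy|) + 1 = gcd(46,8) + 1 = 2 + 1 = 3.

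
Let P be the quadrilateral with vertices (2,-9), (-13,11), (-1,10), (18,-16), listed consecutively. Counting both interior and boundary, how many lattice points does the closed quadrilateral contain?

By the shoelace formula, twice the signed area is |[2·11 − (-13)·(-9)] + [(-13)·10 − (-1)·11] + [(-1)·(-16) − 18·10] + [18·(-9) − 2·(-16)]| = 508, so the area is 254.
Along each edge there are gcd(|Δx|,|Δy|)+1 lattice points, so counting each shared vertex once the boundary has gcd(15,20) + gcd(12,1) + gcd(19,26) + gcd(16,7) = 5+1+1+1 = 8.
Pick's theorem gives I = A − B/2 + 1 = 254 − 8/2 + 1 = 251, so the closed region contains I + B = 251 + 8 = 259 lattice points.

259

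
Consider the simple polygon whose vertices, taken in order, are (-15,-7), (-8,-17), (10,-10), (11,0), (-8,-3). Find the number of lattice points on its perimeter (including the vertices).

Along each edge there are gcd(|Δx|,|Δy|)+1 lattice points, so counting each shared vertex once the boundary has gcd(7,10) + gcd(18,7) + gcd(1,10) + gcd(19,3) + gcd(7,4) = 1+1+1+1+1 = 5.

5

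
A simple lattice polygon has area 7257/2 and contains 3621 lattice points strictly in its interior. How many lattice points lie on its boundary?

17

Pick's theorem gives A = I + B/2 − 1, so B = 2(A − I + 1) = 2(7257/2 − 3621 + 1) = 17.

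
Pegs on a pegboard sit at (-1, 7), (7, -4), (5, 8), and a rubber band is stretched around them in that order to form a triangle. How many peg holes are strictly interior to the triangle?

36

By the shoelace formula, twice the signed area is |((-1)·(-4) − 7·7) + (7·8 − 5·(-4)) + (5·7 − (-1)·8)| = 74, so the area is 37.
Along each edge there are gcd(|Δx|,|Δy|)+1 lattice points, so counting each shared vertex once the boundary has gcd(8,11) + gcd(2,12) + gcd(6,1) = 1+2+1 = 4.
Pick's theorem gives I = A − B/2 + 1 = 37 − 4/2 + 1 = 36.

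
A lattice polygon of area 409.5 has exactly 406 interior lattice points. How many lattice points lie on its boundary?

Pick's theorem gives A = I + B/2 − 1, so B = 2(A − I + 1) = 2(409.5 − 406 + 1) = 9.

9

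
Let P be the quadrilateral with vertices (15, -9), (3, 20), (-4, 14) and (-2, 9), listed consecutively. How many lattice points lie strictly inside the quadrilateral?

161

The shoelace formula gives twice the area as |[15·20 − 3·(-9)] + [3·14 − (-4)·20] + [(-4)·9 − (-2)·14] + [(-2)·(-9) − 15·9]| = 324, so the area is 162.
Along each edge there are gcd(|Δx|,|Δy|)+1 lattice points, so counting each shared vertex once the boundary has gcd(12,29) + gcd(7,6) + gcd(2,5) + gcd(17,18) = 1+1+1+1 = 4.
By Pick's theorem A = I + B/2 − 1, so I = 162 − 4/2 + 1 = 161.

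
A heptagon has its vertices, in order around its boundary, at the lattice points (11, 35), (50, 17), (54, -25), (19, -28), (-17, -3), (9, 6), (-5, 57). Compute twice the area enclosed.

5635

Using the shoelace formula, 2A = |(11·17 − 50·35) + (50·(-25) − 54·17) + (54·(-28) − 19·(-25)) + (19·(-3) − (-17)·(-28)) + ((-17)·6 − 9·(-3)) + (9·57 − (-5)·6) + ((-5)·35 − 11·57)| = 5635, so the area is 5635/2.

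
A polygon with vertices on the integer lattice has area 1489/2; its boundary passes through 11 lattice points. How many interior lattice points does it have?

From Pick's theorem, I = A − B/2 + 1 = 1489/2 − 11/2 + 1 = 740.

740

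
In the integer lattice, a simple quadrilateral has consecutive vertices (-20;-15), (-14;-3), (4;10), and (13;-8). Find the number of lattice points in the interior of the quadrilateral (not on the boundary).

390

The shoelace formula gives twice the area as |((-20)·(-3) − (-14)·(-15)) + ((-14)·10 − 4·(-3)) + (4·(-8) − 13·10) + (13·(-15) − (-20)·(-8))| = 795, so the area is 397.5.
The number of boundary lattice points is Σ gcd(|Δx|,|Δy|) = gcd(6,12) + gcd(18,13) + gcd(9,18) + gcd(33,7) = 6+1+9+1 = 17.
By Pick's theorem A = I + B/2 − 1, so I = 397.5 − 17/2 + 1 = 390.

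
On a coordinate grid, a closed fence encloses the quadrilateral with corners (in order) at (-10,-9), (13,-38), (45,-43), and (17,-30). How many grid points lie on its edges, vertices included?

Along each edge there are gcd(|Δx|,|Δy|)+1 lattice points, so counting each shared vertex once the boundary has gcd(23,29) + gcd(32,5) + gcd(28,13) + gcd(27,21) = 1+1+1+3 = 6.

6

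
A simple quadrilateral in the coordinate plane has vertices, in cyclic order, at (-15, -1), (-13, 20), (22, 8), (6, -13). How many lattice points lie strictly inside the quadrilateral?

Using the shoelace formula, 2A = |((-15)·20 − (-13)·(-1)) + ((-13)·8 − 22·20) + (22·(-13) − 6·8) + (6·(-1) − (-15)·(-13))| = 1392, so the area is 696.
Summing gcd(|Δx|,|Δy|) over the edges gives the boundary count: gcd(2,21) + gcd(35,12) + gcd(16,21) + gcd(21,12) = 1+1+1+3 = 6.
Pick's theorem gives I = A − B/2 + 1 = 696 − 6/2 + 1 = 694.

694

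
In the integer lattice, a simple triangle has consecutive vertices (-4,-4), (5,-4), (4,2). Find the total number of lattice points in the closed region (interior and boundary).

Using the shoelace formula, 2A = |((-4)·(-4) − 5·(-4)) + (5·2 − 4·(-4)) + (4·(-4) − (-4)·2)| = 54, so the area is 27.
Along each edge there are gcd(|Δx|,|Δy|)+1 lattice points, so counting each shared vertex once the boundary has gcd(9,0) + gcd(1,6) + gcd(8,6) = 9+1+2 = 12.
Pick's theorem gives I = A − B/2 + 1 = 27 − 12/2 + 1 = 22, so the closed region contains I + B = 22 + 12 = 34 lattice points.

34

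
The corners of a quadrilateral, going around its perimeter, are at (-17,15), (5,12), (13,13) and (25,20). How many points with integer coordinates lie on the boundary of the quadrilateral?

The number of boundary lattice points is Σ gcd(|Δx|,|Δy|) = gcd(22,3) + gcd(8,1) + gcd(12,7) + gcd(42,5) = 1+1+1+1 = 4.

4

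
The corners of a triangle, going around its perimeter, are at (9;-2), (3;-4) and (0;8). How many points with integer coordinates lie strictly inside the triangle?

37

By the shoelace formula, twice the signed area is |(9·(-4) − 3·(-2)) + (3·8 − 0·(-4)) + (0·(-2) − 9·8)| = 78, so the area is 39.
The number of boundary lattice points is Σ gcd(|Δx|,|Δy|) = gcd(6,2) + gcd(3,12) + gcd(9,10) = 2+3+1 = 6.
Pick's theorem gives I = A − B/2 + 1 = 39 − 6/2 + 1 = 37.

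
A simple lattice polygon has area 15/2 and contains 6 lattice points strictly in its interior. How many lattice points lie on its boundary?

5

Pick's theorem gives A = I + B/2 − 1, so B = 2(A − I + 1) = 2(15/2 − 6 + 1) = 5.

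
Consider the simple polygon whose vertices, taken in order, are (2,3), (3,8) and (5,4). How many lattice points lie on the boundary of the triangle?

The number of boundary lattice points is Σ gcd(|Δx|,|Δy|) = gcd(1,5) + gcd(2,4) + gcd(3,1) = 1+2+1 = 4.

4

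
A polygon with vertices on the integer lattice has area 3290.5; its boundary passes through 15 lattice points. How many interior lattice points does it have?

From Pick's theorem, I = A − B/2 + 1 = 3290.5 − 15/2 + 1 = 3284.

3284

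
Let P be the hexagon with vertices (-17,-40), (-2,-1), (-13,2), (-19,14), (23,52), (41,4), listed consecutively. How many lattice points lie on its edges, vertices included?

Along each edge there are gcd(|Δx|,|Δy|)+1 lattice points, so counting each shared vertex once the boundary has gcd(15,39) + gcd(11,3) + gcd(6,12) + gcd(42,38) + gcd(18,48) + gcd(58,44) = 3+1+6+2+6+2 = 20.

20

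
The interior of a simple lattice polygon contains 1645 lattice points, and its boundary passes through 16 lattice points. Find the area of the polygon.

1652

Pick's theorem states A = I + B/2 − 1, so A = 1645 + 16/2 − 1 = 1652.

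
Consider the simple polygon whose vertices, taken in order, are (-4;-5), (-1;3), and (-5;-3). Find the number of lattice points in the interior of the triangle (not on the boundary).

Using the shoelace formula, 2A = |[(-4)·3 − (-1)·(-5)] + [(-1)·(-3) − (-5)·3] + [(-5)·(-5) − (-4)·(-3)]| = 14, so the area is 7.
Along each edge there are gcd(|Δx|,|Δy|)+1 lattice points, so counting each shared vertex once the boundary has gcd(3,8) + gcd(4,6) + gcd(1,2) = 1+2+1 = 4.
By Pick's theorem A = I + B/2 − 1, so I = 7 − 4/2 + 1 = 6.

6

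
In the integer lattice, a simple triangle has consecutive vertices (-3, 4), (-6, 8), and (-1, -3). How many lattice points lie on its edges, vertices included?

3

Summing gcd(|Δx|,|Δy|) over the edges gives the boundary count: gcd(3,4) + gcd(5,11) + gcd(2,7) = 1+1+1 = 3.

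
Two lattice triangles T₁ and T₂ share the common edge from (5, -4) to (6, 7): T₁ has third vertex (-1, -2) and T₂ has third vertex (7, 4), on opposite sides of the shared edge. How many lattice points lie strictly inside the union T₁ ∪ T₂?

The union is the simple quadrilateral with vertices (5, -4), (-1, -2), (6, 7), (7, 4) in order.
Using the shoelace formula, 2A = |[5·(-2) − (-1)·(-4)] + [(-1)·7 − 6·(-2)] + [6·4 − 7·7] + [7·(-4) − 5·4]| = 82, so the area is 41.
Summing gcd(|Δx|,|Δy|) over the edges gives the boundary count: gcd(6,2) + gcd(7,9) + gcd(1,3) + gcd(2,8) = 2+1+1+2 = 6.
By Pick's theorem I = A − B/2 + 1 = 41 − 6/2 + 1 = 39.

39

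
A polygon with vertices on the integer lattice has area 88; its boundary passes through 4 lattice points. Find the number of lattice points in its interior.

87

From Pick's theorem, I = A − B/2 + 1 = 88 − 4/2 + 1 = 87.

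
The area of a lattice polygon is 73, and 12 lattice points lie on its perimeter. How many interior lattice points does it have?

68

From Pick's theorem, I = A − B/2 + 1 = 73 − 12/2 + 1 = 68.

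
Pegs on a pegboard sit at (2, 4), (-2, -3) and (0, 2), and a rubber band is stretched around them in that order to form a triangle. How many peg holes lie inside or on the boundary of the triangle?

6

The shoelace formula gives twice the area as |[2·(-3) − (-2)·4] + [(-2)·2 − 0·(-3)] + [0·4 − 2·2]| = 6, so the area is 3.
Summing gcd(|Δx|,|Δy|) over the edges gives the boundary count: gcd(4,7) + gcd(2,5) + gcd(2,2) = 1+1+2 = 4.
Pick's theorem gives I = A − B/2 + 1 = 3 − 4/2 + 1 = 2, so the closed region contains I + B = 2 + 4 = 6 lattice points.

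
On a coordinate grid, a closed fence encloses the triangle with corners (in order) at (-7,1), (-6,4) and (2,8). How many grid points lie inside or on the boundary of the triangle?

14

Using the shoelace formula, 2A = |((-7)·4 − (-6)·1) + ((-6)·8 − 2·4) + (2·1 − (-7)·8)| = 20, so the area is 10.
Summing gcd(|Δx|,|Δy|) over the edges gives the boundary count: gcd(1,3) + gcd(8,4) + gcd(9,7) = 1+4+1 = 6.
Pick's theorem gives I = A − B/2 + 1 = 10 − 6/2 + 1 = 8, so the closed region contains I + B = 8 + 6 = 14 lattice points.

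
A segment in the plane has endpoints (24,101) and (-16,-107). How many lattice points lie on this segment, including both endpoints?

9

The number of lattice points on a segment between lattice points is gcd(|Δx|,|Δy|) + 1 = gcd(40,208) + 1 = 8 + 1 = 9.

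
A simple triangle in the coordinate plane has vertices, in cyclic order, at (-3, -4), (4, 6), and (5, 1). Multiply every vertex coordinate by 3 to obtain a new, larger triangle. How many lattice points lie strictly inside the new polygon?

By the shoelace formula, twice the signed area is |((-3)·6 − 4·(-4)) + (4·1 − 5·6) + (5·(-4) − (-3)·1)| = 45, so the area is 22.5.
The number of boundary lattice points is Σ gcd(|Δx|,|Δy|) = gcd(7,10) + gcd(1,5) + gcd(8,5) = 1+1+1 = 3.
Scaling by 3 multiplies the area by 3² = 9 (so the new area is 405/2) and multiplies the boundary lattice-point count by 3, giving 9.
By Pick's theorem, the interior count of the dilated polygon is 405/2 − 9/2 + 1 = 199.

199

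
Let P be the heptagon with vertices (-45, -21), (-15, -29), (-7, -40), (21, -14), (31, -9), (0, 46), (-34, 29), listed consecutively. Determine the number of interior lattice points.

The shoelace formula gives twice the area as |[(-45)·(-29) − (-15)·(-21)] + [(-15)·(-40) − (-7)·(-29)] + [(-7)·(-14) − 21·(-40)] + [21·(-9) − 31·(-14)] + [31·46 − 0·(-9)] + [0·29 − (-34)·46] + [(-34)·(-21) − (-45)·29]| = 7579, so the area is 7579/2.
Along each edge there are gcd(|Δx|,|Δy|)+1 lattice points, so counting each shared vertex once the boundary has gcd(30,8) + gcd(8,11) + gcd(28,26) + gcd(10,5) + gcd(31,55) + gcd(34,17) + gcd(11,50) = 2+1+2+5+1+17+1 = 29.
Pick's theorem gives I = A − B/2 + 1 = 7579/2 − 29/2 + 1 = 3776.

3776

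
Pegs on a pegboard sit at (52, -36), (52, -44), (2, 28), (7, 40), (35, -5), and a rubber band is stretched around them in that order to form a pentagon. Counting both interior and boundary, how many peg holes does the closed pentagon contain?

719

The shoelace formula gives twice the area as |(52·(-44) − 52·(-36)) + (52·28 − 2·(-44)) + (2·40 − 7·28) + (7·(-5) − 35·40) + (35·(-36) − 52·(-5))| = 1423, so the area is 711.5.
The number of boundary lattice points is Σ gcd(|Δx|,|Δy|) = gcd(0,8) + gcd(50,72) + gcd(5,12) + gcd(28,45) + gcd(17,31) = 8+2+1+1+1 = 13.
Pick's theorem gives I = A − B/2 + 1 = 711.5 − 13/2 + 1 = 706, so the closed region contains I + B = 706 + 13 = 719 lattice points.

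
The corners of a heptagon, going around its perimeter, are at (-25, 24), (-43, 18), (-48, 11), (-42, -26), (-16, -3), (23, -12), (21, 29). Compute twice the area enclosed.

The shoelace formula gives twice the area as |((-25)·18 − (-43)·24) + ((-43)·11 − (-48)·18) + ((-48)·(-26) − (-42)·11) + ((-42)·(-3) − (-16)·(-26)) + ((-16)·(-12) − 23·(-3)) + (23·29 − 21·(-12)) + (21·24 − (-25)·29)| = 4802, so the area is 2401.

4802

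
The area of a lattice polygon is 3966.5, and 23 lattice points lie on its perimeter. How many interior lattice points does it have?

Pick's theorem A = I + B/2 − 1 rearranges to I = A − B/2 + 1 = 3966.5 − 23/2 + 1 = 3956.

3956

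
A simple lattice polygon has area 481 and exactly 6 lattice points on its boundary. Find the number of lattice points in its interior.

From Pick's theorem, I = A − B/2 + 1 = 481 − 6/2 + 1 = 479.

479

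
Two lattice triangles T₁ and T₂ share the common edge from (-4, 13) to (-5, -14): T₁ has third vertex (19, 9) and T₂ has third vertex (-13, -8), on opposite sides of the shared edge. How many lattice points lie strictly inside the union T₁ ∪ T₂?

421

The union is the simple quadrilateral with vertices (-4, 13), (19, 9), (-5, -14), (-13, -8) in order.
Using the shoelace formula, 2A = |((-4)·9 − 19·13) + (19·(-14) − (-5)·9) + ((-5)·(-8) − (-13)·(-14)) + ((-13)·13 − (-4)·(-8))| = 847, so the area is 847/2.
The number of boundary lattice points is Σ gcd(|Δx|,|Δy|) = gcd(23,4) + gcd(24,23) + gcd(8,6) + gcd(9,21) = 1+1+2+3 = 7.
By Pick's theorem I = A − B/2 + 1 = 847/2 − 7/2 + 1 = 421.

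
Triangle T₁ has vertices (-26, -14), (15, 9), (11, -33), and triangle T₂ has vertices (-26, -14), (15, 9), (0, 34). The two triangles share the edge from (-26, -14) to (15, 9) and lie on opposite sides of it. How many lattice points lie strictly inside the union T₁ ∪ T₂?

1496

The union is the simple quadrilateral with vertices (-26, -14), (11, -33), (15, 9), (0, 34) in order.
Using the shoelace formula, 2A = |[(-26)·(-33) − 11·(-14)] + [11·9 − 15·(-33)] + [15·34 − 0·9] + [0·(-14) − (-26)·34]| = 3000, so the area is 1500.
The number of boundary lattice points is Σ gcd(|Δx|,|Δy|) = gcd(37,19) + gcd(4,42) + gcd(15,25) + gcd(26,48) = 1+2+5+2 = 10.
By Pick's theorem I = A − B/2 + 1 = 1500 − 10/2 + 1 = 1496.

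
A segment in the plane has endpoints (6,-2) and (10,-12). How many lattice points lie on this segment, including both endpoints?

3

The number of lattice points on a segment between lattice points is gcd(|Δx|,|Δy|) + 1 = gcd(4,10) + 1 = 2 + 1 = 3.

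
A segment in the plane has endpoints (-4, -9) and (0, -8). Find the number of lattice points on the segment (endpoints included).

2

The number of lattice points on a segment between lattice points is gcd(|Δx|,|Δy|) + 1 = gcd(4,1) + 1 = 1 + 1 = 2.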